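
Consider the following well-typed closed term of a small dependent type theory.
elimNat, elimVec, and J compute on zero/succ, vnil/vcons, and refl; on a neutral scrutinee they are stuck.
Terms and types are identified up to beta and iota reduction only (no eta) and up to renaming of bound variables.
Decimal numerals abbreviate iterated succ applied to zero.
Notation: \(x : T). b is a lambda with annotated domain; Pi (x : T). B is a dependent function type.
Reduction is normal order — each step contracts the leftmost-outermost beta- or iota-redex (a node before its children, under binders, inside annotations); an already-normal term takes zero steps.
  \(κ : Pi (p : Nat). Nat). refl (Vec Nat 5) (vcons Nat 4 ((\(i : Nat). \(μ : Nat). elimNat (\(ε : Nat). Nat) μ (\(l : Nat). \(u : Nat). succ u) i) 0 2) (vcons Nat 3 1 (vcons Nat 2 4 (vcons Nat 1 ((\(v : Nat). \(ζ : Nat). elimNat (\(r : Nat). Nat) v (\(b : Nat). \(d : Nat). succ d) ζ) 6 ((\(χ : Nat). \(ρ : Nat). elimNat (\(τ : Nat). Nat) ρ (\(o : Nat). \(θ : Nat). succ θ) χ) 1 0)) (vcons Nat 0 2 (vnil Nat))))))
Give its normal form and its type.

reduced normal form:
  \(κ : Pi (p : Nat). Nat). refl (Vec Nat 5) (vcons Nat 4 2 (vcons Nat 3 1 (vcons Nat 2 4 (vcons Nat 1 7 (vcons Nat 0 2 (vnil Nat))))))
the term's type:
  Pi (κ : Pi (p : Nat). Nat). Eq (Vec Nat 5) (vcons Nat 4 2 (vcons Nat 3 1 (vcons Nat 2 4 (vcons Nat 1 7 (vcons Nat 0 2 (vnil Nat)))))) (vcons Nat 4 2 (vcons Nat 3 1 (vcons Nat 2 4 (vcons Nat 1 7 (vcons Nat 0 2 (vnil Nat))))))


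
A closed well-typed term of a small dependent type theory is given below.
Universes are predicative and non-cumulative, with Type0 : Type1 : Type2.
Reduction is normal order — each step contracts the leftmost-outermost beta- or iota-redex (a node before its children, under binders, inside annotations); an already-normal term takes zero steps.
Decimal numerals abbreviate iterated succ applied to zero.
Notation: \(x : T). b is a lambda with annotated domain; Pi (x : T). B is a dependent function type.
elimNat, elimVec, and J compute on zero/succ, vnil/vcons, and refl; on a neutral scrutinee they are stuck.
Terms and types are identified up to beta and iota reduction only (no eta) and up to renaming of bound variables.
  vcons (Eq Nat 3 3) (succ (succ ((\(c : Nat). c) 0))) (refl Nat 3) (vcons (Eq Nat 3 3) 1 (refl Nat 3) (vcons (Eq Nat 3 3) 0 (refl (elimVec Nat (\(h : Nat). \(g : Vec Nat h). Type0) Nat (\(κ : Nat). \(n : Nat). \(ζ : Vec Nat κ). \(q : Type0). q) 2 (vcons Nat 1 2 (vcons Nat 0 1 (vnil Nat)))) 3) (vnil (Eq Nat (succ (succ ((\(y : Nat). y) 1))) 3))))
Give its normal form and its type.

resulting normal form:
  vcons (Eq Nat 3 3) 2 (refl Nat 3) (vcons (Eq Nat 3 3) 1 (refl Nat 3) (vcons (Eq Nat 3 3) 0 (refl Nat 3) (vnil (Eq Nat 3 3))))
inferred type:
  Vec (Eq Nat 3 3) 3


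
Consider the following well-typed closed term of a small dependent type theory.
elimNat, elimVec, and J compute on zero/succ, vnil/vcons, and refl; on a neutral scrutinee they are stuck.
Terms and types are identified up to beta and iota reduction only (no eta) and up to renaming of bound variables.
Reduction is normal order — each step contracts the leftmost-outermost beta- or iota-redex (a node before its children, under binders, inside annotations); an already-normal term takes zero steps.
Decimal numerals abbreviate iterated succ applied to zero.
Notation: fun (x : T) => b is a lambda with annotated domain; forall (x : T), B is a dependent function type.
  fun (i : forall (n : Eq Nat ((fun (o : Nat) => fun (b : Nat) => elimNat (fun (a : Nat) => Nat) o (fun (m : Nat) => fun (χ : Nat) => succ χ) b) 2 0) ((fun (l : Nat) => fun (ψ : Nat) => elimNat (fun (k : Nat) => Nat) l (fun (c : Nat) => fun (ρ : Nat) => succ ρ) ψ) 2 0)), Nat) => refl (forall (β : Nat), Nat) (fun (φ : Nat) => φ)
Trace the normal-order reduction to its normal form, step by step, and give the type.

normal-order reduction:
  fun (i : forall (n : Eq Nat ((fun (o : Nat) => fun (b : Nat) => elimNat (fun (a : Nat) => Nat) o (fun (m : Nat) => fun (χ : Nat) => succ χ) b) 2 0) ((fun (l : Nat) => fun (ψ : Nat) => elimNat (fun (k : Nat) => Nat) l (fun (c : Nat) => fun (ρ : Nat) => succ ρ) ψ) 2 0)), Nat) => refl (forall (β : Nat), Nat) (fun (φ : Nat) => φ)
  ~> fun (i : forall (n : Eq Nat ((fun (o : Nat) => elimNat (fun (b : Nat) => Nat) 2 (fun (a : Nat) => fun (m : Nat) => succ m) o) 0) ((fun (χ : Nat) => fun (l : Nat) => elimNat (fun (ψ : Nat) => Nat) χ (fun (k : Nat) => fun (c : Nat) => succ c) l) 2 0)), Nat) => refl (forall (ρ : Nat), Nat) (fun (β : Nat) => β)
  ~> fun (i : forall (n : Eq Nat (elimNat (fun (o : Nat) => Nat) 2 (fun (b : Nat) => fun (a : Nat) => succ a) 0) ((fun (m : Nat) => fun (χ : Nat) => elimNat (fun (l : Nat) => Nat) m (fun (ψ : Nat) => fun (k : Nat) => succ k) χ) 2 0)), Nat) => refl (forall (c : Nat), Nat) (fun (ρ : Nat) => ρ)
  ~> fun (i : forall (n : Eq Nat 2 ((fun (o : Nat) => fun (b : Nat) => elimNat (fun (a : Nat) => Nat) o (fun (m : Nat) => fun (χ : Nat) => succ χ) b) 2 0)), Nat) => refl (forall (l : Nat), Nat) (fun (ψ : Nat) => ψ)
  ~> fun (i : forall (n : Eq Nat 2 ((fun (o : Nat) => elimNat (fun (b : Nat) => Nat) 2 (fun (a : Nat) => fun (m : Nat) => succ m) o) 0)), Nat) => refl (forall (χ : Nat), Nat) (fun (l : Nat) => l)
  ~> fun (i : forall (n : Eq Nat 2 (elimNat (fun (o : Nat) => Nat) 2 (fun (b : Nat) => fun (a : Nat) => succ a) 0)), Nat) => refl (forall (m : Nat), Nat) (fun (χ : Nat) => χ)
  ~> fun (i : forall (n : Eq Nat 2 2), Nat) => refl (forall (o : Nat), Nat) (fun (b : Nat) => b)
the term's type:
  forall (i : forall (n : Eq Nat 2 2), Nat), Eq (forall (o : Nat), Nat) (fun (b : Nat) => b) (fun (a : Nat) => a)


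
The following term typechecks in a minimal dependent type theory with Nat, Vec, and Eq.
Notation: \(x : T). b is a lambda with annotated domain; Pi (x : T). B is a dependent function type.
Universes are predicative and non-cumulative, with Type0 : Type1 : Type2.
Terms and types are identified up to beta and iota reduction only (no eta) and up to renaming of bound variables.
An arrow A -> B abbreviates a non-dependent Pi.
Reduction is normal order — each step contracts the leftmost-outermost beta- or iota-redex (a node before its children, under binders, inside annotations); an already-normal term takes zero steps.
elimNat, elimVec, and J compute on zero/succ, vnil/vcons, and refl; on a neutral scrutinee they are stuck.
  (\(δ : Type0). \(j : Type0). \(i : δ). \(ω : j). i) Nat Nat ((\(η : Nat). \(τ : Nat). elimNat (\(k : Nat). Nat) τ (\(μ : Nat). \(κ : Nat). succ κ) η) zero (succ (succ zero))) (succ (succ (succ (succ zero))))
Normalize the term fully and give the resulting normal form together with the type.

reduced normal form:
  succ (succ zero)
the term's type:
  Nat
observation: contracting a beta-redex first, the term normalizes in 7 steps.


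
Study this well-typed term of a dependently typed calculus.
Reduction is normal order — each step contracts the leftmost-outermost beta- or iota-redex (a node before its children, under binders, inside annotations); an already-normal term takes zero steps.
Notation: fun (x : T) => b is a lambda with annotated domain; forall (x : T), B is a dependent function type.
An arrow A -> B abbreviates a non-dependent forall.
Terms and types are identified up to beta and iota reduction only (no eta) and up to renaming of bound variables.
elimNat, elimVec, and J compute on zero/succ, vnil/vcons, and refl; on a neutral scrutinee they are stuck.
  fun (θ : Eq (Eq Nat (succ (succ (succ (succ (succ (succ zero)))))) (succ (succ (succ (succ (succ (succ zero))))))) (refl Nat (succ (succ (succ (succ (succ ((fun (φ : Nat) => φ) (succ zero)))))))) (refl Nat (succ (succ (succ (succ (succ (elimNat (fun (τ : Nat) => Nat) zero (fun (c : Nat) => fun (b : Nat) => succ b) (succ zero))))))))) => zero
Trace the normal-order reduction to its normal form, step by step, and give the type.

reduction (normal order):
  fun (θ : Eq (Eq Nat (succ (succ (succ (succ (succ (succ zero)))))) (succ (succ (succ (succ (succ (succ zero))))))) (refl Nat (succ (succ (succ (succ (succ ((fun (φ : Nat) => φ) (succ zero)))))))) (refl Nat (succ (succ (succ (succ (succ (elimNat (fun (τ : Nat) => Nat) zero (fun (c : Nat) => fun (b : Nat) => succ b) (succ zero))))))))) => zero
  ~> fun (θ : Eq (Eq Nat (succ (succ (succ (succ (succ (succ zero)))))) (succ (succ (succ (succ (succ (succ zero))))))) (refl Nat (succ (succ (succ (succ (succ (succ zero))))))) (refl Nat (succ (succ (succ (succ (succ (elimNat (fun (φ : Nat) => Nat) zero (fun (τ : Nat) => fun (c : Nat) => succ c) (succ zero))))))))) => zero
  ~> fun (θ : Eq (Eq Nat (succ (succ (succ (succ (succ (succ zero)))))) (succ (succ (succ (succ (succ (succ zero))))))) (refl Nat (succ (succ (succ (succ (succ (succ zero))))))) (refl Nat (succ (succ (succ (succ (succ ((fun (φ : Nat) => fun (τ : Nat) => succ τ) zero (elimNat (fun (c : Nat) => Nat) zero (fun (b : Nat) => fun (f : Nat) => succ f) zero))))))))) => zero
  ~> fun (θ : Eq (Eq Nat (succ (succ (succ (succ (succ (succ zero)))))) (succ (succ (succ (succ (succ (succ zero))))))) (refl Nat (succ (succ (succ (succ (succ (succ zero))))))) (refl Nat (succ (succ (succ (succ (succ ((fun (φ : Nat) => succ φ) (elimNat (fun (τ : Nat) => Nat) zero (fun (c : Nat) => fun (b : Nat) => succ b) zero))))))))) => zero
  ~> fun (θ : Eq (Eq Nat (succ (succ (succ (succ (succ (succ zero)))))) (succ (succ (succ (succ (succ (succ zero))))))) (refl Nat (succ (succ (succ (succ (succ (succ zero))))))) (refl Nat (succ (succ (succ (succ (succ (succ (elimNat (fun (φ : Nat) => Nat) zero (fun (τ : Nat) => fun (c : Nat) => succ c) zero))))))))) => zero
  ~> fun (θ : Eq (Eq Nat (succ (succ (succ (succ (succ (succ zero)))))) (succ (succ (succ (succ (succ (succ zero))))))) (refl Nat (succ (succ (succ (succ (succ (succ zero))))))) (refl Nat (succ (succ (succ (succ (succ (succ zero)))))))) => zero
inferred type:
  Eq (Eq Nat (succ (succ (succ (succ (succ (succ zero)))))) (succ (succ (succ (succ (succ (succ zero))))))) (refl Nat (succ (succ (succ (succ (succ (succ zero))))))) (refl Nat (succ (succ (succ (succ (succ (succ zero))))))) -> Nat


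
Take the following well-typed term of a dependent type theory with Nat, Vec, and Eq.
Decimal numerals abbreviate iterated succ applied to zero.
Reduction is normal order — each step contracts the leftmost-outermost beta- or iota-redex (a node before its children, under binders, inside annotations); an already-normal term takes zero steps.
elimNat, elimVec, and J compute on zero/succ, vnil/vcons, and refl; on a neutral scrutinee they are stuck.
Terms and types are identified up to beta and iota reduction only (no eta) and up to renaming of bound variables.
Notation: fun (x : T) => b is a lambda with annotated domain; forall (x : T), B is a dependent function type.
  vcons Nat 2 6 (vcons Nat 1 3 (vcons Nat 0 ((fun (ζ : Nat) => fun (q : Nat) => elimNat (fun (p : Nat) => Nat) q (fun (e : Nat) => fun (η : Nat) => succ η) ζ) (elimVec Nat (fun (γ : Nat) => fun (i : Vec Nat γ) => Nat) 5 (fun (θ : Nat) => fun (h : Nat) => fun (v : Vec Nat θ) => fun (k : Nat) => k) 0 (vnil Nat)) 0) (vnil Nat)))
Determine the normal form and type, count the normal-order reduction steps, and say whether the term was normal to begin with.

resulting normal form:
  vcons Nat 2 6 (vcons Nat 1 3 (vcons Nat 0 5 (vnil Nat)))
the term's type:
  Vec Nat 3
normal-order step count: 19
already normal: no
first contracted redex: a beta-redex


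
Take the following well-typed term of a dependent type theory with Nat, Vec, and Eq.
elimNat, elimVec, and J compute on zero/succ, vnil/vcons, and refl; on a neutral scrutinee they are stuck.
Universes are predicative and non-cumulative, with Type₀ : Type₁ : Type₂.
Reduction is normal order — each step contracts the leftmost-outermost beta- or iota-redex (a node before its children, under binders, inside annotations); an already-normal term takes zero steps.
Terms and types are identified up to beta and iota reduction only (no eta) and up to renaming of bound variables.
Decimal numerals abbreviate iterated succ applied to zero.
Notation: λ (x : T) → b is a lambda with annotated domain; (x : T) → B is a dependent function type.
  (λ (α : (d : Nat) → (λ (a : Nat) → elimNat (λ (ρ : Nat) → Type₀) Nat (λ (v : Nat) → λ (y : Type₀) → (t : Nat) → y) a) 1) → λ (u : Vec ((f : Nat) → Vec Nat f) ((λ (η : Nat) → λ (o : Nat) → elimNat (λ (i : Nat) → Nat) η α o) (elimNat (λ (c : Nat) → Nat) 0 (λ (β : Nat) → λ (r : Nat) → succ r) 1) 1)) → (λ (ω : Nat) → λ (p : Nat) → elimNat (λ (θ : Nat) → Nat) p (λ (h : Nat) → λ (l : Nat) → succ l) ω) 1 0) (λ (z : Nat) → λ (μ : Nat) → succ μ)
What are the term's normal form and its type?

normal form:
  λ (α : Vec ((d : Nat) → Vec Nat d) 2) → 1
type:
  (α : Vec ((d : Nat) → Vec Nat d) 2) → Nat
observation: contracting a beta-redex first, the term normalizes in 17 steps.


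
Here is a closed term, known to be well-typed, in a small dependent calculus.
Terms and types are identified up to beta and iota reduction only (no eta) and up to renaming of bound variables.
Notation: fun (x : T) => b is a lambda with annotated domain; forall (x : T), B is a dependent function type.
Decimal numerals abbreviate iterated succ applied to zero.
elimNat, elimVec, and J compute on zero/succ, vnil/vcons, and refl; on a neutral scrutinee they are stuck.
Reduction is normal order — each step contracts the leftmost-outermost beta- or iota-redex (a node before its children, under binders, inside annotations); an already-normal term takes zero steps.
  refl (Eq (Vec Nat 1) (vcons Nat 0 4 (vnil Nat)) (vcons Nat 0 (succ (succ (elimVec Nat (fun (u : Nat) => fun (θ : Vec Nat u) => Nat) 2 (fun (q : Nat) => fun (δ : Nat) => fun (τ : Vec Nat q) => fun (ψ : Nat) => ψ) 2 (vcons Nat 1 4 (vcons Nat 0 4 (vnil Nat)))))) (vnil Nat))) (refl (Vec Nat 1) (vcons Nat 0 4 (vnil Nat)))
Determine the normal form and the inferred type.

resulting normal form:
  refl (Eq (Vec Nat 1) (vcons Nat 0 4 (vnil Nat)) (vcons Nat 0 4 (vnil Nat))) (refl (Vec Nat 1) (vcons Nat 0 4 (vnil Nat)))
the term's type:
  Eq (Eq (Vec Nat 1) (vcons Nat 0 4 (vnil Nat)) (vcons Nat 0 4 (vnil Nat))) (refl (Vec Nat 1) (vcons Nat 0 4 (vnil Nat))) (refl (Vec Nat 1) (vcons Nat 0 4 (vnil Nat)))
observation: the term reaches its normal form after 11 normal-order steps.


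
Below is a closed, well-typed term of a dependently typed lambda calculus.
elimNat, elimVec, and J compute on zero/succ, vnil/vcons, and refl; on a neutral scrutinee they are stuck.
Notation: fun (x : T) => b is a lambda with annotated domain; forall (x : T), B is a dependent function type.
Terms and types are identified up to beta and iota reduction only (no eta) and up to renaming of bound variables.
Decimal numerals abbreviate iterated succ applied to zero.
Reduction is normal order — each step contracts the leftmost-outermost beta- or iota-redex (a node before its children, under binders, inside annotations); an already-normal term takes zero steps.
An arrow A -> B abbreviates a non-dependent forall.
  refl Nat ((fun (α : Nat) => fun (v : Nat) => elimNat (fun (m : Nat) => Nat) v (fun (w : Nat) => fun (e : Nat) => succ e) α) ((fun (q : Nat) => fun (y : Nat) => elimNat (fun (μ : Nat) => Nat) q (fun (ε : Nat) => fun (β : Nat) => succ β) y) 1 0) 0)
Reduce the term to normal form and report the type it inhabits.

normal form:
  refl Nat 1
type:
  Eq Nat 1 1
observation: the term reaches its normal form after 9 normal-order steps.


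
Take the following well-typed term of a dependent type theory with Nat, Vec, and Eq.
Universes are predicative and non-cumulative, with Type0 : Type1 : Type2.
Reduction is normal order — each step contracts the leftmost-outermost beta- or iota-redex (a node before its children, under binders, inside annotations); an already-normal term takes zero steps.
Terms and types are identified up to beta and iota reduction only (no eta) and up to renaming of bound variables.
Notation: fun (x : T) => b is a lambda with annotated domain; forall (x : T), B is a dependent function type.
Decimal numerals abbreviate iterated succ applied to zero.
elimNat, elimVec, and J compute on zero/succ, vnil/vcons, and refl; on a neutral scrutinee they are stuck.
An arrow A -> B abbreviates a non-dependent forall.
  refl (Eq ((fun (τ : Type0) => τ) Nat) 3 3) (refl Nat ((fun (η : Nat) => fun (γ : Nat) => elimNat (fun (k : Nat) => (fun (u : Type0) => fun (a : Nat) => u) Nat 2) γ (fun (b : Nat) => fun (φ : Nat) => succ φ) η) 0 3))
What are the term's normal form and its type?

reduced normal form:
  refl (Eq Nat 3 3) (refl Nat 3)
type:
  Eq (Eq Nat 3 3) (refl Nat 3) (refl Nat 3)
observation: normalization takes exactly 4 steps under the normal-order strategy.


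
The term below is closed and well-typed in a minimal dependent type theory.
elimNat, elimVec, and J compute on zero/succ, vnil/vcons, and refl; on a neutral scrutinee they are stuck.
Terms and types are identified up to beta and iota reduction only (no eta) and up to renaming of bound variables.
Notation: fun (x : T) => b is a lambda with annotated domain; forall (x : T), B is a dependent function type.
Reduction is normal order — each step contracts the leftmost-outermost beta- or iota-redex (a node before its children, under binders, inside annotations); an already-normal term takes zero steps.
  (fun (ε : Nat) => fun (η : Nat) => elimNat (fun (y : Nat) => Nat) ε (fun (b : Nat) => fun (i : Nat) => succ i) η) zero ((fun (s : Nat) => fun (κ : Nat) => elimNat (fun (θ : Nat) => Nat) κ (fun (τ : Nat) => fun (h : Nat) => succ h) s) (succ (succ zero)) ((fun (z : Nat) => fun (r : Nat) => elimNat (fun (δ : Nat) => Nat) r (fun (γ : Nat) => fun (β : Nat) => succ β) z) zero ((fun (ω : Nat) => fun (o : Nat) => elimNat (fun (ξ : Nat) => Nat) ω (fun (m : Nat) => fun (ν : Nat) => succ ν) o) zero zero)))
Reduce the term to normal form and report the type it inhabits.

reduced normal form:
  succ (succ zero)
type:
  Nat
observation: the term reaches its normal form after 24 normal-order steps.


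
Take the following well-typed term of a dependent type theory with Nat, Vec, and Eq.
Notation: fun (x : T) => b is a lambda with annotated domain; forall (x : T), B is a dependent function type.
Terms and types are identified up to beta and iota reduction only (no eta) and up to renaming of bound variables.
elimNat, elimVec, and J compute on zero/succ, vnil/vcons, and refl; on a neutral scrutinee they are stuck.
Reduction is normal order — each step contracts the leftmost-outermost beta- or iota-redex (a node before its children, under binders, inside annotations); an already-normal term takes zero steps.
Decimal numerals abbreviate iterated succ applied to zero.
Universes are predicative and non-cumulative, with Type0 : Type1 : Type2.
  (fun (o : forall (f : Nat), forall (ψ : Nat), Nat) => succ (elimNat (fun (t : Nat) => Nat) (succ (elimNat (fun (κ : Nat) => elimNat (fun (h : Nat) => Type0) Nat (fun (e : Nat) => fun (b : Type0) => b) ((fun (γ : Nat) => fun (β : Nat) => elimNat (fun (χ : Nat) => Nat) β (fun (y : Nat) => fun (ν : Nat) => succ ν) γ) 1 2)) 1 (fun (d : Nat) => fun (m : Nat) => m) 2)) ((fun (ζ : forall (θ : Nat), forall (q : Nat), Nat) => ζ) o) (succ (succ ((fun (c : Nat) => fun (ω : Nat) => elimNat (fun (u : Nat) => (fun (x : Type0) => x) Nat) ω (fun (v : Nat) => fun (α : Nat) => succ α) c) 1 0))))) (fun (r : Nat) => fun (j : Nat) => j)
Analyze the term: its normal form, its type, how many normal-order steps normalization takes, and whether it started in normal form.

reduced normal form:
  3
type:
  Nat
normal-order step count: 27
started in normal form: no
first redex: a beta-redex


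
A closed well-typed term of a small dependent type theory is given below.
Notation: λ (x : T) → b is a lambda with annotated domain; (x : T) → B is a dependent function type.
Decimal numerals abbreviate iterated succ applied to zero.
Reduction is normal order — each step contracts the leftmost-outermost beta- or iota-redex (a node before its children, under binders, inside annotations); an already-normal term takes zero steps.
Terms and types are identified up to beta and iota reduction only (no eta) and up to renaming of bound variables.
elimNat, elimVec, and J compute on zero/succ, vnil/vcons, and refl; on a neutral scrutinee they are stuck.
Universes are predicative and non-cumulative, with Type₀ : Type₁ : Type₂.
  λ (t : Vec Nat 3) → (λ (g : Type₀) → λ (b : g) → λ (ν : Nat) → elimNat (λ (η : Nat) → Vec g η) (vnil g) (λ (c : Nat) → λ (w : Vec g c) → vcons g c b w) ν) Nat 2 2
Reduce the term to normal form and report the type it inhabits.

reduced normal form:
  λ (t : Vec Nat 3) → vcons Nat 1 2 (vcons Nat 0 2 (vnil Nat))
inferred type:
  (t : Vec Nat 3) → Vec Nat 2
observation: normalization takes exactly 10 steps under the normal-order strategy.


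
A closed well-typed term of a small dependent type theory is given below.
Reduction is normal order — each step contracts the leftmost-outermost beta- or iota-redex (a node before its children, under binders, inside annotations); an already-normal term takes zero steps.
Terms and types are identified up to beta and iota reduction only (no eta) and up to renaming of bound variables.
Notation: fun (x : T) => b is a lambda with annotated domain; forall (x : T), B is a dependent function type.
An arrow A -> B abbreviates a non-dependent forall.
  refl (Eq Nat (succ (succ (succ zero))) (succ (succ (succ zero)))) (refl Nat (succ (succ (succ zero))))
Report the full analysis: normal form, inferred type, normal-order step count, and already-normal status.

normal form:
  refl (Eq Nat (succ (succ (succ zero))) (succ (succ (succ zero)))) (refl Nat (succ (succ (succ zero))))
type:
  Eq (Eq Nat (succ (succ (succ zero))) (succ (succ (succ zero)))) (refl Nat (succ (succ (succ zero)))) (refl Nat (succ (succ (succ zero))))
normal-order step count: 0
term was already normal: yes


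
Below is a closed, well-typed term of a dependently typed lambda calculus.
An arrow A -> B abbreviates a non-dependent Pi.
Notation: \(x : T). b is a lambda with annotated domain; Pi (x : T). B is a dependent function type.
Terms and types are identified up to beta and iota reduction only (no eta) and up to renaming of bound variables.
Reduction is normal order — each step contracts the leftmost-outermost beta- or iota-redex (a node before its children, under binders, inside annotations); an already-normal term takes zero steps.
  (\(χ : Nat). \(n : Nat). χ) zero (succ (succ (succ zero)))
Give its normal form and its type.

normal form:
  zero
type:
  Nat
observation: the term reaches its normal form after 2 normal-order steps.


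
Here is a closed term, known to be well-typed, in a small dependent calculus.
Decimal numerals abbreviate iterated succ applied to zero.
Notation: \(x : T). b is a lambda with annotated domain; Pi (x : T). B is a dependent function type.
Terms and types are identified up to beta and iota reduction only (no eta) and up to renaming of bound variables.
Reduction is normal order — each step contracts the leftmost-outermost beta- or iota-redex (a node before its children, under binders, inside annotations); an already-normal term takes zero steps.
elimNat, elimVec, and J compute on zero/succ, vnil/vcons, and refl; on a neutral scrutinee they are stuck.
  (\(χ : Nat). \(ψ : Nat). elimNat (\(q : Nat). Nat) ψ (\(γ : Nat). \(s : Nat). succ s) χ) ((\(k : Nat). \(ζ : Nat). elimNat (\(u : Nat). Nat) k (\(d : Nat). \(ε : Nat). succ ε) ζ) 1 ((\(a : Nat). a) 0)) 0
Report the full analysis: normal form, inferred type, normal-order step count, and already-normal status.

reduced normal form:
  1
the term's type:
  Nat
normal-order step count: 10
term was already normal: no
first contracted redex: a beta-redex


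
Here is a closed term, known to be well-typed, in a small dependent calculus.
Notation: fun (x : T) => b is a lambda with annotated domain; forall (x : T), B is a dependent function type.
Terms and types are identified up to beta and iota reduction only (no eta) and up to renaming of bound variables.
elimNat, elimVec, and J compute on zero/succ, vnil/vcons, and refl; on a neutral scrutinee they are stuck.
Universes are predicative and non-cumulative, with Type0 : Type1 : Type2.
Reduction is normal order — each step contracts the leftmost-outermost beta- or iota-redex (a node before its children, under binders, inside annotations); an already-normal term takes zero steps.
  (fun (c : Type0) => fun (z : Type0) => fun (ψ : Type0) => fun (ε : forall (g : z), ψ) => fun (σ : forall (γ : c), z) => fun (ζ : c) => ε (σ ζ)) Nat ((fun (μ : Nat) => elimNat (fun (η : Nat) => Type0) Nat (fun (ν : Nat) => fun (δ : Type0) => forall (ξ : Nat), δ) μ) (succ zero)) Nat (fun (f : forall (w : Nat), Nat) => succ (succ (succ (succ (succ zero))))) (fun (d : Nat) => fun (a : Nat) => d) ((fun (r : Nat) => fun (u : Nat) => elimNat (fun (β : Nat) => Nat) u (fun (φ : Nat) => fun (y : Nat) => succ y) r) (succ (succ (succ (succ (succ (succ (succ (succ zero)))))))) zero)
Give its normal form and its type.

resulting normal form:
  succ (succ (succ (succ (succ zero))))
type:
  Nat


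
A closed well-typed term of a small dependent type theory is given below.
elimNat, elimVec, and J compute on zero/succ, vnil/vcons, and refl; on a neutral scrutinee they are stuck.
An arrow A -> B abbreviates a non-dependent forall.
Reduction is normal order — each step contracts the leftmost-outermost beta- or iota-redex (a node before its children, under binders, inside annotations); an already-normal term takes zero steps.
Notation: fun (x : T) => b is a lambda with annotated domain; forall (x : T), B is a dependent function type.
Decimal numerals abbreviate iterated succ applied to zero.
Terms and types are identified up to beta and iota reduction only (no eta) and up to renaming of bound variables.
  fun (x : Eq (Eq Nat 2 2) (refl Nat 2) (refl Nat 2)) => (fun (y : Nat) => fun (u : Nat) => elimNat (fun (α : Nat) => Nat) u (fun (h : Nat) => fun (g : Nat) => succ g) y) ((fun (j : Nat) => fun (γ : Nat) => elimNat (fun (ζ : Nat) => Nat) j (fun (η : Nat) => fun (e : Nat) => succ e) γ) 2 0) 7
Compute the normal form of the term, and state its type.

reduced normal form:
  fun (x : Eq (Eq Nat 2 2) (refl Nat 2) (refl Nat 2)) => 9
the term's type:
  Eq (Eq Nat 2 2) (refl Nat 2) (refl Nat 2) -> Nat
observation: 12 normal-order steps normalize the term, beginning with a beta-redex.


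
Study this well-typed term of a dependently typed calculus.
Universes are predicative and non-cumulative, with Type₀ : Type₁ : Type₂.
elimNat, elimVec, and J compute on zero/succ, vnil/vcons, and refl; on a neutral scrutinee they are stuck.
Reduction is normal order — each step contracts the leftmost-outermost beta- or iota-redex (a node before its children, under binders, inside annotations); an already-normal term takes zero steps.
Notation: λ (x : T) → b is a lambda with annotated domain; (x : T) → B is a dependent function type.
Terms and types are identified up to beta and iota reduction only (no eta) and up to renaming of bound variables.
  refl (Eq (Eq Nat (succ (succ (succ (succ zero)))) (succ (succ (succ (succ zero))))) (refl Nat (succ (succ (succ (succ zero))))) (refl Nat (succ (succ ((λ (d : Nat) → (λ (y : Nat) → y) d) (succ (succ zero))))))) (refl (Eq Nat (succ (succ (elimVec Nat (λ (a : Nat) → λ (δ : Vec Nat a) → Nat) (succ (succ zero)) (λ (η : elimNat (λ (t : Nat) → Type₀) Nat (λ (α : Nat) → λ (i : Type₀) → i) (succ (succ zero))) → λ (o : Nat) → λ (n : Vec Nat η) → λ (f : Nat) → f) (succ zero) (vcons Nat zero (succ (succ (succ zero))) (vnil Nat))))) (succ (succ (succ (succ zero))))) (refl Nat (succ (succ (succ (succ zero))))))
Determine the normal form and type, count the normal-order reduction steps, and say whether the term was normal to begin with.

reduced normal form:
  refl (Eq (Eq Nat (succ (succ (succ (succ zero)))) (succ (succ (succ (succ zero))))) (refl Nat (succ (succ (succ (succ zero))))) (refl Nat (succ (succ (succ (succ zero)))))) (refl (Eq Nat (succ (succ (succ (succ zero)))) (succ (succ (succ (succ zero))))) (refl Nat (succ (succ (succ (succ zero))))))
inferred type:
  Eq (Eq (Eq Nat (succ (succ (succ (succ zero)))) (succ (succ (succ (succ zero))))) (refl Nat (succ (succ (succ (succ zero))))) (refl Nat (succ (succ (succ (succ zero)))))) (refl (Eq Nat (succ (succ (succ (succ zero)))) (succ (succ (succ (succ zero))))) (refl Nat (succ (succ (succ (succ zero)))))) (refl (Eq Nat (succ (succ (succ (succ zero)))) (succ (succ (succ (succ zero))))) (refl Nat (succ (succ (succ (succ zero))))))
reduction steps (normal order): 8
term was already normal: no
first redex: a beta-redex


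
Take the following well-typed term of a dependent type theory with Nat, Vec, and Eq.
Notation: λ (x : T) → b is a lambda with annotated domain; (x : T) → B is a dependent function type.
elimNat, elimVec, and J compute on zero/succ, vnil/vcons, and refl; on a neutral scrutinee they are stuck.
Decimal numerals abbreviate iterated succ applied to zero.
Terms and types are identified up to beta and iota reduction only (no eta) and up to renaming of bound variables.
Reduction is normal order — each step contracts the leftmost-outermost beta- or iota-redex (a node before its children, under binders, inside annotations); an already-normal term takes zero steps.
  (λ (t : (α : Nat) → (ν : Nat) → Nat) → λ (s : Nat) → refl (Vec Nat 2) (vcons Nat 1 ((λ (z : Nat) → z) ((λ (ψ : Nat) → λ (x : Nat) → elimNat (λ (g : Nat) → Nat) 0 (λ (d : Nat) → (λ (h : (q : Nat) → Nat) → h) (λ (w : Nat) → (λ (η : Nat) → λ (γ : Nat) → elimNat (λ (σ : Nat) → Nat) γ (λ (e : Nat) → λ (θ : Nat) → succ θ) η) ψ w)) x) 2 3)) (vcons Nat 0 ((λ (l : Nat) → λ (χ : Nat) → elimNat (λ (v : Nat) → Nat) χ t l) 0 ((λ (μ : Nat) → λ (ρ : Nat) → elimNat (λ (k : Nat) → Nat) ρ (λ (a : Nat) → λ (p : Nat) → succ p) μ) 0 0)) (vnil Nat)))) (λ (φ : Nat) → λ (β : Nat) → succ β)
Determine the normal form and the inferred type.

reduced normal form:
  λ (t : Nat) → refl (Vec Nat 2) (vcons Nat 1 6 (vcons Nat 0 0 (vnil Nat)))
inferred type:
  (t : Nat) → Eq (Vec Nat 2) (vcons Nat 1 6 (vcons Nat 0 0 (vnil Nat))) (vcons Nat 1 6 (vcons Nat 0 0 (vnil Nat)))


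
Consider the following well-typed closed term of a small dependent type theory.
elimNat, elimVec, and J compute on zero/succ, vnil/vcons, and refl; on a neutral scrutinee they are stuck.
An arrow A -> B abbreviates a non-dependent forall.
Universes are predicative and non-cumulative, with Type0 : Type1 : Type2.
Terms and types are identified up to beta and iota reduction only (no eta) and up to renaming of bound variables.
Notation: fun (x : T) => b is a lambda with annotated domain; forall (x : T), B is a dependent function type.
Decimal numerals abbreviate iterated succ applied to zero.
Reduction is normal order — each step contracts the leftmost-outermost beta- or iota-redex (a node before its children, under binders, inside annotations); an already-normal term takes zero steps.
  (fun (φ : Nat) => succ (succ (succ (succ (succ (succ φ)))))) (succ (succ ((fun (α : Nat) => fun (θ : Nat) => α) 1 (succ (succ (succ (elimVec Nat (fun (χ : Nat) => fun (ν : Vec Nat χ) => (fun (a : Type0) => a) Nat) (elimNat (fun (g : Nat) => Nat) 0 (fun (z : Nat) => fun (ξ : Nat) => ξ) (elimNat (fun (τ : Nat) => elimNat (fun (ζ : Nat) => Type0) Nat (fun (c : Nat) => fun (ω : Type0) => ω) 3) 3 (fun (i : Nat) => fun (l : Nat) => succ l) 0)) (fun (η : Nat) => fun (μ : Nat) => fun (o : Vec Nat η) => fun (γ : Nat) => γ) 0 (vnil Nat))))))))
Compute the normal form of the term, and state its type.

normal form:
  9
type:
  Nat


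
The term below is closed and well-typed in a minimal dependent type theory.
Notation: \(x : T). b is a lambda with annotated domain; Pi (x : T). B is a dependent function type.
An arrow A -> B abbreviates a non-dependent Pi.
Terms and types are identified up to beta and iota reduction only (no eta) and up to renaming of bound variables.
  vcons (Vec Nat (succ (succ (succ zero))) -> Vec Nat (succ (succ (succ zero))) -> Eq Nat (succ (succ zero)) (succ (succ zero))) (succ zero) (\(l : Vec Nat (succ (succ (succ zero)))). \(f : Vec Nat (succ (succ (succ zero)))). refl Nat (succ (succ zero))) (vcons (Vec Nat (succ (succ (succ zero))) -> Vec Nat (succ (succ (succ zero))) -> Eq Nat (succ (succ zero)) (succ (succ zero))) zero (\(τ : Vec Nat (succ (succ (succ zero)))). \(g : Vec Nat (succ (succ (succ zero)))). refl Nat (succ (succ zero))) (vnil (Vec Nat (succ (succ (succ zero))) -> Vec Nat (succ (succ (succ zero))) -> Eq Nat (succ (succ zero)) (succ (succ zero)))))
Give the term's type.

type:
  Vec (Vec Nat (succ (succ (succ zero))) -> Vec Nat (succ (succ (succ zero))) -> Eq Nat (succ (succ zero)) (succ (succ zero))) (succ (succ zero))


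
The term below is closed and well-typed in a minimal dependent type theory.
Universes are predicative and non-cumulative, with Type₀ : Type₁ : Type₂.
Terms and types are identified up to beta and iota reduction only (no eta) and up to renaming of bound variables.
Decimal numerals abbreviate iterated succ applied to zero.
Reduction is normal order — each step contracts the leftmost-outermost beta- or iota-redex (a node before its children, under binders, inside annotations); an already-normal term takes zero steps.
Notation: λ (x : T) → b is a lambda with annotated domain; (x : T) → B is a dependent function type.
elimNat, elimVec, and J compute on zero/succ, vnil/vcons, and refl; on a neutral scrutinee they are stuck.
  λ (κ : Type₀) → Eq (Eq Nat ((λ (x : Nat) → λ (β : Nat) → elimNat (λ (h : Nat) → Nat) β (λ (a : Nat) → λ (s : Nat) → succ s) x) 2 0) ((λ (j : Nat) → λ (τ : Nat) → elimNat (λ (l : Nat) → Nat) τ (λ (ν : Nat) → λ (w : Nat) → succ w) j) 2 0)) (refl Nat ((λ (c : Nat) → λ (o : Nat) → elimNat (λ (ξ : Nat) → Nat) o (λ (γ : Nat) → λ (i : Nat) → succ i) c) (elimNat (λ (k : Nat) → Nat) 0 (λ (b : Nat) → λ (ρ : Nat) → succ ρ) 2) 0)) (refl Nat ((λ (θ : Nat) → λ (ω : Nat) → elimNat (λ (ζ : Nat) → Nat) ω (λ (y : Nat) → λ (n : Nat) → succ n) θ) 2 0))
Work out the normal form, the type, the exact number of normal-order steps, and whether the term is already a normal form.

reduced normal form:
  λ (κ : Type₀) → Eq (Eq Nat 2 2) (refl Nat 2) (refl Nat 2)
the term's type:
  (κ : Type₀) → Type₀
reduction steps (normal order): 43
already normal: no
first contracted redex: a beta-redex


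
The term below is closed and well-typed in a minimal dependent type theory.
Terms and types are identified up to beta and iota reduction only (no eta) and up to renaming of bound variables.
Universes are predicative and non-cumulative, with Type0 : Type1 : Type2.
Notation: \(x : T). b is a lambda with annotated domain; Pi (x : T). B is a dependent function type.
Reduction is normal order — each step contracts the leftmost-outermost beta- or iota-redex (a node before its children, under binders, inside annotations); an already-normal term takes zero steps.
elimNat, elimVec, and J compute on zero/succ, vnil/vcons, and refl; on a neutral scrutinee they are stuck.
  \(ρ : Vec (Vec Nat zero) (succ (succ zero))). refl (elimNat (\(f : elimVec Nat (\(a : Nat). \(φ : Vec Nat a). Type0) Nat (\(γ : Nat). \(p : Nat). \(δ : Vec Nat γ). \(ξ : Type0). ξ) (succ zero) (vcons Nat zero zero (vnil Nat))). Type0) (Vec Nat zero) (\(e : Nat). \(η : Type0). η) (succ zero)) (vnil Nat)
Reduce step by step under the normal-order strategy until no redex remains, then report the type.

reduction (normal order):
  \(ρ : Vec (Vec Nat zero) (succ (succ zero))). refl (elimNat (\(f : elimVec Nat (\(a : Nat). \(φ : Vec Nat a). Type0) Nat (\(γ : Nat). \(p : Nat). \(δ : Vec Nat γ). \(ξ : Type0). ξ) (succ zero) (vcons Nat zero zero (vnil Nat))). Type0) (Vec Nat zero) (\(e : Nat). \(η : Type0). η) (succ zero)) (vnil Nat)
  ~> \(ρ : Vec (Vec Nat zero) (succ (succ zero))). refl ((\(f : Nat). \(a : Type0). a) zero (elimNat (\(φ : elimVec Nat (\(γ : Nat). \(p : Vec Nat γ). Type0) Nat (\(δ : Nat). \(ξ : Nat). \(e : Vec Nat δ). \(η : Type0). η) (succ zero) (vcons Nat zero zero (vnil Nat))). Type0) (Vec Nat zero) (\(ζ : Nat). \(d : Type0). d) zero)) (vnil Nat)
  ~> \(ρ : Vec (Vec Nat zero) (succ (succ zero))). refl ((\(f : Type0). f) (elimNat (\(a : elimVec Nat (\(φ : Nat). \(γ : Vec Nat φ). Type0) Nat (\(p : Nat). \(δ : Nat). \(ξ : Vec Nat p). \(e : Type0). e) (succ zero) (vcons Nat zero zero (vnil Nat))). Type0) (Vec Nat zero) (\(η : Nat). \(ζ : Type0). ζ) zero)) (vnil Nat)
  ~> \(ρ : Vec (Vec Nat zero) (succ (succ zero))). refl (elimNat (\(f : elimVec Nat (\(a : Nat). \(φ : Vec Nat a). Type0) Nat (\(γ : Nat). \(p : Nat). \(δ : Vec Nat γ). \(ξ : Type0). ξ) (succ zero) (vcons Nat zero zero (vnil Nat))). Type0) (Vec Nat zero) (\(e : Nat). \(η : Type0). η) zero) (vnil Nat)
  ~> \(ρ : Vec (Vec Nat zero) (succ (succ zero))). refl (Vec Nat zero) (vnil Nat)
the term's type:
  Pi (ρ : Vec (Vec Nat zero) (succ (succ zero))). Eq (Vec Nat zero) (vnil Nat) (vnil Nat)


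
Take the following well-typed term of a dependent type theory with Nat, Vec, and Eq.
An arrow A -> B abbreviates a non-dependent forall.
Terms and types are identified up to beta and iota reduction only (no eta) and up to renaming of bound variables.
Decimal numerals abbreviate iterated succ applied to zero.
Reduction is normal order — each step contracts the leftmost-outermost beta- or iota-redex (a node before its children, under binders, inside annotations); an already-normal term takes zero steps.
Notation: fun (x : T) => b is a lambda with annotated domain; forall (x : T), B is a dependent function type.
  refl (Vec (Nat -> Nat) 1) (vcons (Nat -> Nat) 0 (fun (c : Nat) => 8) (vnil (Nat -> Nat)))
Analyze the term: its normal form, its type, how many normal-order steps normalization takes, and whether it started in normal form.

resulting normal form:
  refl (Vec (Nat -> Nat) 1) (vcons (Nat -> Nat) 0 (fun (c : Nat) => 8) (vnil (Nat -> Nat)))
inferred type:
  Eq (Vec (Nat -> Nat) 1) (vcons (Nat -> Nat) 0 (fun (c : Nat) => 8) (vnil (Nat -> Nat))) (vcons (Nat -> Nat) 0 (fun (w : Nat) => 8) (vnil (Nat -> Nat)))
normal-order step count: 0
started in normal form: yes


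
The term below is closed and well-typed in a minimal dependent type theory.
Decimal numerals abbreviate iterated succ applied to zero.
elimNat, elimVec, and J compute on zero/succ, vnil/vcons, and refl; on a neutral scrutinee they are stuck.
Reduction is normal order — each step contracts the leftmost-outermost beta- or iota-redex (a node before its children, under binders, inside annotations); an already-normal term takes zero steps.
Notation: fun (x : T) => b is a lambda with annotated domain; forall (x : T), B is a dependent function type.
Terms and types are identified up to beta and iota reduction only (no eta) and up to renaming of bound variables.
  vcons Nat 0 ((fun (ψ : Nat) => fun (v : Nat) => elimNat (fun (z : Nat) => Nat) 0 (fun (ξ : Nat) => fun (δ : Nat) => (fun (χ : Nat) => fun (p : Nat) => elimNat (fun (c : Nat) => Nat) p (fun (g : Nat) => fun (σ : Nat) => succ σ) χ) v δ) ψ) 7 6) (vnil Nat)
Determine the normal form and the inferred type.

reduced normal form:
  vcons Nat 0 42 (vnil Nat)
the term's type:
  Vec Nat 1
observation: reduction starts at a beta-redex, and 171 normal-order steps reach the normal form.


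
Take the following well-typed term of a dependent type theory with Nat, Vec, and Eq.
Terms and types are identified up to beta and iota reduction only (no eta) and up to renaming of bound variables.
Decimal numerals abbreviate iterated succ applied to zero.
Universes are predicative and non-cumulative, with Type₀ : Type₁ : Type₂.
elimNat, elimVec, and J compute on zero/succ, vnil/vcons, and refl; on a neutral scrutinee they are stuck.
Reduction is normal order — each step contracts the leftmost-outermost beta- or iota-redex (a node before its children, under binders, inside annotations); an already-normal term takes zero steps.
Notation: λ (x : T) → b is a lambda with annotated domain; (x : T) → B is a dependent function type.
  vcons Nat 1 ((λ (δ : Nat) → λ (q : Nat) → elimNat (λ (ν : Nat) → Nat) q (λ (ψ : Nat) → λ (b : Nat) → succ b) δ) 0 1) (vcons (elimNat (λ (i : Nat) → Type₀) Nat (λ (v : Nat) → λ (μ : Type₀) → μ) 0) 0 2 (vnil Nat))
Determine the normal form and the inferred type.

resulting normal form:
  vcons Nat 1 1 (vcons Nat 0 2 (vnil Nat))
the term's type:
  Vec Nat 2
observation: 4 normal-order steps separate the term from its normal form.
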